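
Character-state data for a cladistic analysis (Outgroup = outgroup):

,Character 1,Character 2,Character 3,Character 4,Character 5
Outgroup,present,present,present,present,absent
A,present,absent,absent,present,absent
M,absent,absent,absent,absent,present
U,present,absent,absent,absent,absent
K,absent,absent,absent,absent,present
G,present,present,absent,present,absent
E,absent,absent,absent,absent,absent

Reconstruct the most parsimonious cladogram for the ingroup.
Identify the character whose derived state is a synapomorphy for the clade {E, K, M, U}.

Character polarity is set by the outgroup: the derived state is whichever differs from the outgroup's state, so for Character 1, Character 2, Character 3, Character 4 the derived state is 'absent', and for the remaining characters it is 'present'.
Character 1: derived state 'absent' in E, K, and M only — synapomorphy for {E, K, M}.
Character 2: derived state 'absent' in A, E, K, M, and U only — synapomorphy for {A, E, K, M, U}.
Character 3 (derived state 'absent') is shared by all ingroup taxa — unites the whole ingroup.
Character 4 (derived state 'absent') is shared by E, K, M, and U — a synapomorphy uniting that clade.
Character 5 (derived state 'present') is shared by K and M — a synapomorphy uniting that clade.
Most parsimonious ingroup topology: ((A,(((M,K),E),U)),G).
The clade {E, K, M, U} is supported by Character 4: its derived state 'absent' occurs in exactly those taxa and in no other taxon (including the outgroup).

Character 4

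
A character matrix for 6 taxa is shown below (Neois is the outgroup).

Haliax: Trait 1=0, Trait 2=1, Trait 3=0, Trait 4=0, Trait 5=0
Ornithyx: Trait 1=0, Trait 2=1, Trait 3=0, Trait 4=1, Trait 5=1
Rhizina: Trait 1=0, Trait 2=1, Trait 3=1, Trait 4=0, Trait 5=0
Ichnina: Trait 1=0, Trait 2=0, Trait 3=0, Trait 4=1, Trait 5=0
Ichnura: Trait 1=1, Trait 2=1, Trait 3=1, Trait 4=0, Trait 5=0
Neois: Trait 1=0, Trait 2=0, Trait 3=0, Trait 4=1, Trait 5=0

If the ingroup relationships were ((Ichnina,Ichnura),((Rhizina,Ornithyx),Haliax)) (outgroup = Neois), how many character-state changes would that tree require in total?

Map each character onto ((Ichnina,Ichnura),((Rhizina,Ornithyx),Haliax)) (rooted by Neois) and count the minimum state changes it requires (Fitch parsimony):
Trait 1: 1; Trait 2: 2; Trait 3: 2; Trait 4: 3; Trait 5: 1.
Total tree length = 9.

9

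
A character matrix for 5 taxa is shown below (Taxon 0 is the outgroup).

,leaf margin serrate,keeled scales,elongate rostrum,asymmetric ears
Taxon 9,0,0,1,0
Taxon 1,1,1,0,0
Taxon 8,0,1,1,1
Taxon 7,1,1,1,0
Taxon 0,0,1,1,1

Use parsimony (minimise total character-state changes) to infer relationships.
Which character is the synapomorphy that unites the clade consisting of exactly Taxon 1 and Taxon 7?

Character polarity is set by the outgroup: the derived state is whichever differs from the outgroup's state, so for keeled scales, elongate rostrum, asymmetric ears the derived state is '0', and for the remaining characters it is '1'.
leaf margin serrate (derived state '1') is shared by Taxon 1 and Taxon 7 — a synapomorphy uniting that clade.
keeled scales (derived state '0') is unique to Taxon 9 (autapomorphy; uninformative for grouping).
elongate rostrum (derived state '0') is unique to Taxon 1 (autapomorphy; uninformative for grouping).
Only Taxon 1, Taxon 7, and Taxon 9 show the derived state '0' for asymmetric ears, supporting them as a clade.
Most parsimonious ingroup topology: ((Taxon 9,(Taxon 1,Taxon 7)),Taxon 8).
The clade {Taxon 1, Taxon 7} is supported by leaf margin serrate: its derived state '1' occurs in exactly those taxa and in no other taxon (including the outgroup).

leaf margin serrate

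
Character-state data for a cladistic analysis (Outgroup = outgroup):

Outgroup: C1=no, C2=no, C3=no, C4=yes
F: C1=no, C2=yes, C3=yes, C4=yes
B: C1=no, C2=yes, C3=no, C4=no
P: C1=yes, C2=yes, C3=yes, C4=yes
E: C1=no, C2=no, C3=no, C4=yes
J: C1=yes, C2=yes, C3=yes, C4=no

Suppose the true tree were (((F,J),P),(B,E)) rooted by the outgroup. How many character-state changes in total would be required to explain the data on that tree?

Map each character onto (((F,J),P),(B,E)) (rooted by Outgroup) and count the minimum state changes it requires (Fitch parsimony):
C1: 2; C2: 2; C3: 1; C4: 2.
Total tree length = 7.

7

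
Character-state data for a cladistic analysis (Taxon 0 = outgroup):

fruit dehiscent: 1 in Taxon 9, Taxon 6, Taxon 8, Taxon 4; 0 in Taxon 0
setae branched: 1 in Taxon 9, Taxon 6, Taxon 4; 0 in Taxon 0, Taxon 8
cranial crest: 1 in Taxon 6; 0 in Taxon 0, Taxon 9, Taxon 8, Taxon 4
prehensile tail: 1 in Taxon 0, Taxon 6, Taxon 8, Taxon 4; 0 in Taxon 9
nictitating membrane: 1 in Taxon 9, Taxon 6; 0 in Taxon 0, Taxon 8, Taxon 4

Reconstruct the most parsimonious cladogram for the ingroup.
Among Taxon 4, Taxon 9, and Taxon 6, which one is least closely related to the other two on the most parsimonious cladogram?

Character polarity is set by the outgroup: the derived state is whichever differs from the outgroup's state, so for prehensile tail the derived state is '0', and for the remaining characters it is '1'.
fruit dehiscent (derived state '1') is shared by all ingroup taxa — unites the whole ingroup.
Only Taxon 4, Taxon 6, and Taxon 9 show the derived state '1' for setae branched, supporting them as a clade.
cranial crest: derived state '1' in Taxon 6 only — an autapomorphy, so it tells us nothing about relationships among taxa.
prehensile tail (derived state '0') is unique to Taxon 9 (autapomorphy; uninformative for grouping).
nictitating membrane: derived state '1' in Taxon 6 and Taxon 9 only — synapomorphy for {Taxon 6, Taxon 9}.
Most parsimonious ingroup topology: (((Taxon 9,Taxon 6),Taxon 4),Taxon 8).
Taxon 6 and Taxon 9 share a more recent common ancestor with each other than either does with Taxon 4, so Taxon 4 is the least closely related of the three.

Taxon 4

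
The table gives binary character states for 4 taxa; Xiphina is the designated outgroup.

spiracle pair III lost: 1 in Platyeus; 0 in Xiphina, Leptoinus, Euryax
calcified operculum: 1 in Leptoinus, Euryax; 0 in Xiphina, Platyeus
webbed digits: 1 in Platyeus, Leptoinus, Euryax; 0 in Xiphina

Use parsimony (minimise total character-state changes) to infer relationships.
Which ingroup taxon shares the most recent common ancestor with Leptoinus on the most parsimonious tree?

Euryax

The outgroup has state '0' for every character, so '1' is the derived state throughout.
spiracle pair III lost: derived state '1' in Platyeus only — an autapomorphy, so it tells us nothing about relationships among taxa.
Only Euryax and Leptoinus show the derived state '1' for calcified operculum, supporting them as a clade.
webbed digits (derived state '1') is shared by all ingroup taxa — unites the whole ingroup.
Most parsimonious ingroup topology: (Platyeus,(Leptoinus,Euryax)).
Leptoinus and Euryax form a cherry on this tree, so they are sister taxa.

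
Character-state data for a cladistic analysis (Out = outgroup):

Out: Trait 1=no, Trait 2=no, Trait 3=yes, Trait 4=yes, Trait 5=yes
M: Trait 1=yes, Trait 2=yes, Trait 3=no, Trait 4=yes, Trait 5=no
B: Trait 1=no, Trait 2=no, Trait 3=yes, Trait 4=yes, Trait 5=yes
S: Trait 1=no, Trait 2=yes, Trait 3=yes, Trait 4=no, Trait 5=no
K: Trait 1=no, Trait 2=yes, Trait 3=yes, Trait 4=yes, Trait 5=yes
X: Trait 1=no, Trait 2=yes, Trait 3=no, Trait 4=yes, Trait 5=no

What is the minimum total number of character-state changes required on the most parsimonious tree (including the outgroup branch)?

Character polarity is set by the outgroup: the derived state is whichever differs from the outgroup's state, so for Trait 3, Trait 4, Trait 5 the derived state is 'no', and for the remaining characters it is 'yes'.
Trait 1: derived state 'yes' in M only — an autapomorphy, so it tells us nothing about relationships among taxa.
Trait 2 (derived state 'yes') is shared by K, M, S, and X — a synapomorphy uniting that clade.
Only M and X show the derived state 'no' for Trait 3, supporting them as a clade.
Trait 4 (derived state 'no') is unique to S (autapomorphy; uninformative for grouping).
Trait 5: derived state 'no' in M, S, and X only — synapomorphy for {M, S, X}.
Most parsimonious ingroup topology: ((((M,X),S),K),B).
Changes per character on this tree: Trait 1: 1; Trait 2: 1; Trait 3: 1; Trait 4: 1; Trait 5: 1.
Total = 5.

5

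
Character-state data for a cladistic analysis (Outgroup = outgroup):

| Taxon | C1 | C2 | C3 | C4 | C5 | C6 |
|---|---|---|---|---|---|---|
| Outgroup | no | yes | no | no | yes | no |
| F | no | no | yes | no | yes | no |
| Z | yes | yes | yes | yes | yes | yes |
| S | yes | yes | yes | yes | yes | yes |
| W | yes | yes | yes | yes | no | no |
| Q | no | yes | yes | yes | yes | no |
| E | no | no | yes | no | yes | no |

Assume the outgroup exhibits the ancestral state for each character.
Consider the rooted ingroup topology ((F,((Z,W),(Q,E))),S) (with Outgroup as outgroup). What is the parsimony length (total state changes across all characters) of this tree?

Map each character onto ((F,((Z,W),(Q,E))),S) (rooted by Outgroup) and count the minimum state changes it requires (Fitch parsimony):
C1: 2; C2: 2; C3: 1; C4: 3; C5: 1; C6: 2.
Total tree length = 11.

11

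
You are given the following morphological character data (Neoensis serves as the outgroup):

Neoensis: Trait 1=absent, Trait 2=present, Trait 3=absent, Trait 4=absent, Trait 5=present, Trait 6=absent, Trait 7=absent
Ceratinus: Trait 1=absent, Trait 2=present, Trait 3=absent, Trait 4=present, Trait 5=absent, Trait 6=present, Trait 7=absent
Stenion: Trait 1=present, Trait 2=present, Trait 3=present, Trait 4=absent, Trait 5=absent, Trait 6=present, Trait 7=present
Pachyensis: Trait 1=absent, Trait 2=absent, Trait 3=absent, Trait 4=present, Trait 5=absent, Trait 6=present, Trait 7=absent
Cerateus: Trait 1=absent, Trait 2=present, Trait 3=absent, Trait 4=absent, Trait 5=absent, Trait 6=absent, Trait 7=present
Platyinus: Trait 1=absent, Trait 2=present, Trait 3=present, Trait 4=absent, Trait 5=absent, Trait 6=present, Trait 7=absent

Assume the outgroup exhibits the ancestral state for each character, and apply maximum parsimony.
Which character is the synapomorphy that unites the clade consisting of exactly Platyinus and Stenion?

Trait 3

Character polarity is set by the outgroup: the derived state is whichever differs from the outgroup's state, so for Trait 2, Trait 5 the derived state is 'absent', and for the remaining characters it is 'present'.
Trait 1: derived state 'present' in Stenion only — an autapomorphy, so it tells us nothing about relationships among taxa.
Trait 2: derived state 'absent' in Pachyensis only — an autapomorphy, so it tells us nothing about relationships among taxa.
Trait 3: derived state 'present' in Platyinus and Stenion only — synapomorphy for {Platyinus, Stenion}.
Trait 4 (derived state 'present') is shared by Ceratinus and Pachyensis — a synapomorphy uniting that clade.
Trait 5 (derived state 'absent') is shared by all ingroup taxa — unites the whole ingroup.
Trait 6: derived state 'present' in Ceratinus, Pachyensis, Platyinus, and Stenion only — synapomorphy for {Ceratinus, Pachyensis, Platyinus, Stenion}.
Trait 7 (state 'present') occurs in Cerateus and Stenion but conflicts with the nesting implied by the other characters — most parsimoniously interpreted as homoplasy.
Most parsimonious ingroup topology: (((Ceratinus,Pachyensis),(Stenion,Platyinus)),Cerateus).
The clade {Platyinus, Stenion} is supported by Trait 3: its derived state 'present' occurs in exactly those taxa and in no other taxon (including the outgroup).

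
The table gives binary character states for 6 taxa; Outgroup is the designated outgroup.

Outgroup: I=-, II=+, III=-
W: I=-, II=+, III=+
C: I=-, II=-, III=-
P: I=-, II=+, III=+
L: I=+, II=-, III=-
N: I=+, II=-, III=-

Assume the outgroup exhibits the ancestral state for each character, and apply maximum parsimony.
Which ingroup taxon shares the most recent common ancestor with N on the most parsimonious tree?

L

Character polarity is set by the outgroup: the derived state is whichever differs from the outgroup's state, so for II the derived state is '-', and for the remaining characters it is '+'.
Only L and N show the derived state '+' for I, supporting them as a clade.
II: derived state '-' in C, L, and N only — synapomorphy for {C, L, N}.
Only P and W show the derived state '+' for III, supporting them as a clade.
Most parsimonious ingroup topology: ((W,P),(C,(L,N))).
N and L form a cherry on this tree, so they are sister taxa.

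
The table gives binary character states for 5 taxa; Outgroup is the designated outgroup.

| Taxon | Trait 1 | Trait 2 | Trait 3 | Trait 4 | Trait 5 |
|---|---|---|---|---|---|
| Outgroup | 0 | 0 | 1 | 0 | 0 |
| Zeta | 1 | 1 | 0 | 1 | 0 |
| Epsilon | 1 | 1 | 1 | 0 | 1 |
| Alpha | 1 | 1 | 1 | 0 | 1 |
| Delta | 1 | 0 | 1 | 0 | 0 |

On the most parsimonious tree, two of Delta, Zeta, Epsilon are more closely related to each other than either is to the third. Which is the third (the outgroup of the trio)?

Delta

Character polarity is set by the outgroup: the derived state is whichever differs from the outgroup's state, so for Trait 3 the derived state is '0', and for the remaining characters it is '1'.
Trait 1 (derived state '1') is shared by all ingroup taxa — unites the whole ingroup.
Only Alpha, Epsilon, and Zeta show the derived state '1' for Trait 2, supporting them as a clade.
Trait 3: derived state '0' in Zeta only — an autapomorphy, so it tells us nothing about relationships among taxa.
Trait 4: derived state '1' in Zeta only — an autapomorphy, so it tells us nothing about relationships among taxa.
Only Alpha and Epsilon show the derived state '1' for Trait 5, supporting them as a clade.
Most parsimonious ingroup topology: ((Zeta,(Epsilon,Alpha)),Delta).
Zeta and Epsilon share a more recent common ancestor with each other than either does with Delta, so Delta is the least closely related of the three.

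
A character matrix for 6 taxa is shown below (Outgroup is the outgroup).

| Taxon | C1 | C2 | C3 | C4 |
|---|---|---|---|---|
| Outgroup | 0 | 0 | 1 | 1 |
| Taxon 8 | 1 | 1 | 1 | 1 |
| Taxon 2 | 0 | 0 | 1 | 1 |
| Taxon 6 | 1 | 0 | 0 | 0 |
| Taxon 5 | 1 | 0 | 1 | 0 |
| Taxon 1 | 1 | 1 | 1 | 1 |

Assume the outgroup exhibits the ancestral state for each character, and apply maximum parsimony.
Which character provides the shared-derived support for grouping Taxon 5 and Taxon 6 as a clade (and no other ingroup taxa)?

Character polarity is set by the outgroup: the derived state is whichever differs from the outgroup's state, so for C3, C4 the derived state is '0', and for the remaining characters it is '1'.
Only Taxon 1, Taxon 5, Taxon 6, and Taxon 8 show the derived state '1' for C1, supporting them as a clade.
C2: derived state '1' in Taxon 1 and Taxon 8 only — synapomorphy for {Taxon 1, Taxon 8}.
C3: derived state '0' in Taxon 6 only — an autapomorphy, so it tells us nothing about relationships among taxa.
Only Taxon 5 and Taxon 6 show the derived state '0' for C4, supporting them as a clade.
Most parsimonious ingroup topology: (((Taxon 8,Taxon 1),(Taxon 6,Taxon 5)),Taxon 2).
The clade {Taxon 5, Taxon 6} is supported by C4: its derived state '0' occurs in exactly those taxa and in no other taxon (including the outgroup).

C4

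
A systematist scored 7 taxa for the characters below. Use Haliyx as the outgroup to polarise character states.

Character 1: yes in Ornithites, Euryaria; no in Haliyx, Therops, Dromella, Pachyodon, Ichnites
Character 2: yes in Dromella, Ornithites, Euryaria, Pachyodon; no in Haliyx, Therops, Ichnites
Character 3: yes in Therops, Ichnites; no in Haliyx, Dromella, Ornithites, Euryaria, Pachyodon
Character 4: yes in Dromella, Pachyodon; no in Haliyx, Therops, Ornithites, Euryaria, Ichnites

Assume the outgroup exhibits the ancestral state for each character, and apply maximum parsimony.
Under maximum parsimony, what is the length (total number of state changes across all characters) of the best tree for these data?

4

The outgroup has state 'no' for every character, so 'yes' is the derived state throughout.
Character 1: derived state 'yes' in Euryaria and Ornithites only — synapomorphy for {Euryaria, Ornithites}.
Only Dromella, Euryaria, Ornithites, and Pachyodon show the derived state 'yes' for Character 2, supporting them as a clade.
Character 3 (derived state 'yes') is shared by Ichnites and Therops — a synapomorphy uniting that clade.
Character 4 (derived state 'yes') is shared by Dromella and Pachyodon — a synapomorphy uniting that clade.
Most parsimonious ingroup topology: (((Dromella,Pachyodon),(Euryaria,Ornithites)),(Ichnites,Therops)).
Changes per character on this tree: Character 1: 1; Character 2: 1; Character 3: 1; Character 4: 1.
Total = 4.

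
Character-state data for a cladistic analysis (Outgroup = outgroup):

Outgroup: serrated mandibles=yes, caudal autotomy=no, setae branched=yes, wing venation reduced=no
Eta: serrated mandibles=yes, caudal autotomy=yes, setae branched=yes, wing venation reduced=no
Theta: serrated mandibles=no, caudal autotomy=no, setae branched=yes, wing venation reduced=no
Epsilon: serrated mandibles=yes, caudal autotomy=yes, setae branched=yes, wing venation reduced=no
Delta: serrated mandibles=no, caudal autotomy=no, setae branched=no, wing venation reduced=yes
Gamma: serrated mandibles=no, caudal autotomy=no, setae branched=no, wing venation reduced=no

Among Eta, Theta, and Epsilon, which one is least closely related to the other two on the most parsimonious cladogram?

Theta

Character polarity is set by the outgroup: the derived state is whichever differs from the outgroup's state, so for serrated mandibles, setae branched the derived state is 'no', and for the remaining characters it is 'yes'.
serrated mandibles: derived state 'no' in Delta, Gamma, and Theta only — synapomorphy for {Delta, Gamma, Theta}.
Only Epsilon and Eta show the derived state 'yes' for caudal autotomy, supporting them as a clade.
setae branched: derived state 'no' in Delta and Gamma only — synapomorphy for {Delta, Gamma}.
wing venation reduced (derived state 'yes') is unique to Delta (autapomorphy; uninformative for grouping).
Most parsimonious ingroup topology: ((Eta,Epsilon),(Theta,(Delta,Gamma))).
Eta and Epsilon share a more recent common ancestor with each other than either does with Theta, so Theta is the least closely related of the three.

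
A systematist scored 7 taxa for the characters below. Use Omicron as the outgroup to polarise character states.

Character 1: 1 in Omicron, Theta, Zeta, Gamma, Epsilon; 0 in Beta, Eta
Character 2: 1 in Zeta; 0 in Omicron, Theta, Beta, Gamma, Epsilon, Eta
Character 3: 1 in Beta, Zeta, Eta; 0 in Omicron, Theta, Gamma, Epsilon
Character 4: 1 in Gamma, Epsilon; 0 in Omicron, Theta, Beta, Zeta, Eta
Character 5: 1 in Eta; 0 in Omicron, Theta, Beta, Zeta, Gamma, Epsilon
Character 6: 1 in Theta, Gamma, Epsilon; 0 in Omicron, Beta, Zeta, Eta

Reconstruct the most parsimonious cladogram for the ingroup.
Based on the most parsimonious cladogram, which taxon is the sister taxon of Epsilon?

Gamma

Character polarity is set by the outgroup: the derived state is whichever differs from the outgroup's state, so for Character 1 the derived state is '0', and for the remaining characters it is '1'.
Character 1 (derived state '0') is shared by Beta and Eta — a synapomorphy uniting that clade.
Character 2: derived state '1' in Zeta only — an autapomorphy, so it tells us nothing about relationships among taxa.
Only Beta, Eta, and Zeta show the derived state '1' for Character 3, supporting them as a clade.
Character 4 (derived state '1') is shared by Epsilon and Gamma — a synapomorphy uniting that clade.
Character 5: derived state '1' in Eta only — an autapomorphy, so it tells us nothing about relationships among taxa.
Character 6 (derived state '1') is shared by Epsilon, Gamma, and Theta — a synapomorphy uniting that clade.
Most parsimonious ingroup topology: ((Theta,(Gamma,Epsilon)),((Beta,Eta),Zeta)).
Epsilon and Gamma form a cherry on this tree, so they are sister taxa.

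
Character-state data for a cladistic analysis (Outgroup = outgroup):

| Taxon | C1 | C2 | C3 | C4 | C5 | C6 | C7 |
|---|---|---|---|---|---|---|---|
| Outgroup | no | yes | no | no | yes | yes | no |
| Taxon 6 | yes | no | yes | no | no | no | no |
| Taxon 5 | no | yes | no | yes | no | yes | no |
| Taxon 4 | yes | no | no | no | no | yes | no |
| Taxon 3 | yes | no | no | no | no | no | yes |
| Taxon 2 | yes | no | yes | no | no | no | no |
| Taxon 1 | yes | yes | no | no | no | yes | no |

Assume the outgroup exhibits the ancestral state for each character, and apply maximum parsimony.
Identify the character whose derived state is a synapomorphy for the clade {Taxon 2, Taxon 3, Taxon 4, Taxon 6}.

C2

Character polarity is set by the outgroup: the derived state is whichever differs from the outgroup's state, so for C2, C5, C6 the derived state is 'no', and for the remaining characters it is 'yes'.
C1 (derived state 'yes') is shared by Taxon 1, Taxon 2, Taxon 3, Taxon 4, and Taxon 6 — a synapomorphy uniting that clade.
C2 (derived state 'no') is shared by Taxon 2, Taxon 3, Taxon 4, and Taxon 6 — a synapomorphy uniting that clade.
C3 (derived state 'yes') is shared by Taxon 2 and Taxon 6 — a synapomorphy uniting that clade.
C4: derived state 'yes' in Taxon 5 only — an autapomorphy, so it tells us nothing about relationships among taxa.
All ingroup taxa share the derived state 'no' for C5; it defines the ingroup but does not resolve relationships within it.
Only Taxon 2, Taxon 3, and Taxon 6 show the derived state 'no' for C6, supporting them as a clade.
C7 (derived state 'yes') is unique to Taxon 3 (autapomorphy; uninformative for grouping).
Most parsimonious ingroup topology: (((((Taxon 6,Taxon 2),Taxon 3),Taxon 4),Taxon 1),Taxon 5).
The clade {Taxon 2, Taxon 3, Taxon 4, Taxon 6} is supported by C2: its derived state 'no' occurs in exactly those taxa and in no other taxon (including the outgroup).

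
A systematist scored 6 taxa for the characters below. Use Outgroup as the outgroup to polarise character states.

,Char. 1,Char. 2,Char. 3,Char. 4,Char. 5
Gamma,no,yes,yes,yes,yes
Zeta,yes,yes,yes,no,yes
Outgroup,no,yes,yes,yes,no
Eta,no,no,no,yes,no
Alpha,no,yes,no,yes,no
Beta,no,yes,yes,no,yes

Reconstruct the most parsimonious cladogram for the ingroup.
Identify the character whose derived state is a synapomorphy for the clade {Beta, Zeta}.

Character polarity is set by the outgroup: the derived state is whichever differs from the outgroup's state, so for Char. 2, Char. 3, Char. 4 the derived state is 'no', and for the remaining characters it is 'yes'.
Char. 1: derived state 'yes' in Zeta only — an autapomorphy, so it tells us nothing about relationships among taxa.
Char. 2 (derived state 'no') is unique to Eta (autapomorphy; uninformative for grouping).
Only Alpha and Eta show the derived state 'no' for Char. 3, supporting them as a clade.
Only Beta and Zeta show the derived state 'no' for Char. 4, supporting them as a clade.
Char. 5: derived state 'yes' in Beta, Gamma, and Zeta only — synapomorphy for {Beta, Gamma, Zeta}.
Most parsimonious ingroup topology: (((Beta,Zeta),Gamma),(Eta,Alpha)).
The clade {Beta, Zeta} is supported by Char. 4: its derived state 'no' occurs in exactly those taxa and in no other taxon (including the outgroup).

Char. 4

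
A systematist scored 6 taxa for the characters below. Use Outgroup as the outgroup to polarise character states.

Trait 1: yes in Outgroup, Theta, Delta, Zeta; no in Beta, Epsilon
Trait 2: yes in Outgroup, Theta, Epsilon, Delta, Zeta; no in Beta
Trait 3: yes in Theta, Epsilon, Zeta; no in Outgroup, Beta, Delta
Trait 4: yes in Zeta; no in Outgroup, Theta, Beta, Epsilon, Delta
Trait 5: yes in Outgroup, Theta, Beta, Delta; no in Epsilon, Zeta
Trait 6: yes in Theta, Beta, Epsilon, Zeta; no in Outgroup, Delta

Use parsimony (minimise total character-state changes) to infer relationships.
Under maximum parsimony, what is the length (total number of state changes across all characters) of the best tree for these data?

7

Character polarity is set by the outgroup: the derived state is whichever differs from the outgroup's state, so for Trait 1, Trait 2, Trait 5 the derived state is 'no', and for the remaining characters it is 'yes'.
Trait 1 groups Beta and Epsilon, which is incompatible with the clades supported by the remaining characters; treating it as convergent (homoplasy) costs fewer steps than any alternative tree.
Trait 2 (derived state 'no') is unique to Beta (autapomorphy; uninformative for grouping).
Trait 3: derived state 'yes' in Epsilon, Theta, and Zeta only — synapomorphy for {Epsilon, Theta, Zeta}.
Trait 4 (derived state 'yes') is unique to Zeta (autapomorphy; uninformative for grouping).
Trait 5: derived state 'no' in Epsilon and Zeta only — synapomorphy for {Epsilon, Zeta}.
Trait 6 (derived state 'yes') is shared by Beta, Epsilon, Theta, and Zeta — a synapomorphy uniting that clade.
Most parsimonious ingroup topology: (((Theta,(Epsilon,Zeta)),Beta),Delta).
Changes per character on this tree: Trait 1: 2; Trait 2: 1; Trait 3: 1; Trait 4: 1; Trait 5: 1; Trait 6: 1.
Total = 7.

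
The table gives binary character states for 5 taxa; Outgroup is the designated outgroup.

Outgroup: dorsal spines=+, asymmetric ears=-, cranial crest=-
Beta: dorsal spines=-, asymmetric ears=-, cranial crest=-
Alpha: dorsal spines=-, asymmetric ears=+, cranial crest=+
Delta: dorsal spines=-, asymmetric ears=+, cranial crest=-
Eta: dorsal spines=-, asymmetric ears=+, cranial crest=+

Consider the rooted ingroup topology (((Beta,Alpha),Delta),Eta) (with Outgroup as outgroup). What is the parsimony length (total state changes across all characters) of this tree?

Map each character onto (((Beta,Alpha),Delta),Eta) (rooted by Outgroup) and count the minimum state changes it requires (Fitch parsimony):
dorsal spines: 1; asymmetric ears: 2; cranial crest: 2.
Total tree length = 5.

5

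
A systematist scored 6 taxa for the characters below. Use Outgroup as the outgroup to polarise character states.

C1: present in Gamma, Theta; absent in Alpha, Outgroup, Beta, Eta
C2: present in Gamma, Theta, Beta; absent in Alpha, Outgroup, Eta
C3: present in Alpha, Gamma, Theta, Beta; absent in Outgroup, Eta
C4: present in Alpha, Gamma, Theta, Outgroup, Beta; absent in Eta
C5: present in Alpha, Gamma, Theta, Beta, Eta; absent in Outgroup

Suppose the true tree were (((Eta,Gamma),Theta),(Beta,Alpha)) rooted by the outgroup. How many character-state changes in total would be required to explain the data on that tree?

Map each character onto (((Eta,Gamma),Theta),(Beta,Alpha)) (rooted by Outgroup) and count the minimum state changes it requires (Fitch parsimony):
C1: 2; C2: 3; C3: 2; C4: 1; C5: 1.
Total tree length = 9.

9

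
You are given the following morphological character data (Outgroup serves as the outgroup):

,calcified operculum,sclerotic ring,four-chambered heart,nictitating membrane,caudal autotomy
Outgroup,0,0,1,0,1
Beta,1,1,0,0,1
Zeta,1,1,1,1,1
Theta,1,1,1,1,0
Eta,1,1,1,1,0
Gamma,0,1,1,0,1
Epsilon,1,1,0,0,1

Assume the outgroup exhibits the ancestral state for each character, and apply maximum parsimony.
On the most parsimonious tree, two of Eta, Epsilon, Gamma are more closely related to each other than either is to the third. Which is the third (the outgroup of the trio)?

Character polarity is set by the outgroup: the derived state is whichever differs from the outgroup's state, so for four-chambered heart, caudal autotomy the derived state is '0', and for the remaining characters it is '1'.
Only Beta, Epsilon, Eta, Theta, and Zeta show the derived state '1' for calcified operculum, supporting them as a clade.
All ingroup taxa share the derived state '1' for sclerotic ring; it defines the ingroup but does not resolve relationships within it.
four-chambered heart (derived state '0') is shared by Beta and Epsilon — a synapomorphy uniting that clade.
nictitating membrane (derived state '1') is shared by Eta, Theta, and Zeta — a synapomorphy uniting that clade.
caudal autotomy: derived state '0' in Eta and Theta only — synapomorphy for {Eta, Theta}.
Most parsimonious ingroup topology: (((Beta,Epsilon),(Zeta,(Theta,Eta))),Gamma).
Epsilon and Eta share a more recent common ancestor with each other than either does with Gamma, so Gamma is the least closely related of the three.

Gamma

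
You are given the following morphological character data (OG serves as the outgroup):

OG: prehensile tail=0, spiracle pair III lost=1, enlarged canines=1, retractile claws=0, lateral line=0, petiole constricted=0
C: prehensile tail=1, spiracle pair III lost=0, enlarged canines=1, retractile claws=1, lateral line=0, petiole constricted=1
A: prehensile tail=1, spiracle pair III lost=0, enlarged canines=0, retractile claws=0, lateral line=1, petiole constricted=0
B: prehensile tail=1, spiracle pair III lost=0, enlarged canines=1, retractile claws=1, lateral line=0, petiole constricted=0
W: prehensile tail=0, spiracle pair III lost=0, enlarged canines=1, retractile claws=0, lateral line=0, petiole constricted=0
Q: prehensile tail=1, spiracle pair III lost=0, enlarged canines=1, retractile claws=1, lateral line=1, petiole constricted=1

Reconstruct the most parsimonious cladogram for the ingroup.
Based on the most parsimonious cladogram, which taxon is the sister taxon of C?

Q

Character polarity is set by the outgroup: the derived state is whichever differs from the outgroup's state, so for spiracle pair III lost, enlarged canines the derived state is '0', and for the remaining characters it is '1'.
Only A, B, C, and Q show the derived state '1' for prehensile tail, supporting them as a clade.
All ingroup taxa share the derived state '0' for spiracle pair III lost; it defines the ingroup but does not resolve relationships within it.
enlarged canines (derived state '0') is unique to A (autapomorphy; uninformative for grouping).
retractile claws (derived state '1') is shared by B, C, and Q — a synapomorphy uniting that clade.
lateral line groups A and Q, which is incompatible with the clades supported by the remaining characters; treating it as convergent (homoplasy) costs fewer steps than any alternative tree.
Only C and Q show the derived state '1' for petiole constricted, supporting them as a clade.
Most parsimonious ingroup topology: ((((C,Q),B),A),W).
C and Q form a cherry on this tree, so they are sister taxa.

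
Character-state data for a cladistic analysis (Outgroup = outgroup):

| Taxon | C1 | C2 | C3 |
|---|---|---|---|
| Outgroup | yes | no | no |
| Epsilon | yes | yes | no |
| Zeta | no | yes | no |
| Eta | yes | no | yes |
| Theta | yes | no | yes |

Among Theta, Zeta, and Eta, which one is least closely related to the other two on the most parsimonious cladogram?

Zeta

Character polarity is set by the outgroup: the derived state is whichever differs from the outgroup's state, so for C1 the derived state is 'no', and for the remaining characters it is 'yes'.
C1 (derived state 'no') is unique to Zeta (autapomorphy; uninformative for grouping).
Only Epsilon and Zeta show the derived state 'yes' for C2, supporting them as a clade.
C3: derived state 'yes' in Eta and Theta only — synapomorphy for {Eta, Theta}.
Most parsimonious ingroup topology: ((Epsilon,Zeta),(Eta,Theta)).
Theta and Eta share a more recent common ancestor with each other than either does with Zeta, so Zeta is the least closely related of the three.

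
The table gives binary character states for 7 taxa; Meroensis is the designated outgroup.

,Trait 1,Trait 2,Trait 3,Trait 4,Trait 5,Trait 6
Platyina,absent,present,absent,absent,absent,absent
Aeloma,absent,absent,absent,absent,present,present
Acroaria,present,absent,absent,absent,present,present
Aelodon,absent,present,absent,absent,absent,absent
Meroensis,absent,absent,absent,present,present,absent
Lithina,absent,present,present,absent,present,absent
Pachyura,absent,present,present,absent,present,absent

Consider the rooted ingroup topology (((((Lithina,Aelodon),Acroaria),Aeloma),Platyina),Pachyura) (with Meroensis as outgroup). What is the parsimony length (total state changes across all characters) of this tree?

11

Map each character onto (((((Lithina,Aelodon),Acroaria),Aeloma),Platyina),Pachyura) (rooted by Meroensis) and count the minimum state changes it requires (Fitch parsimony):
Trait 1: 1; Trait 2: 3; Trait 3: 2; Trait 4: 1; Trait 5: 2; Trait 6: 2.
Total tree length = 11.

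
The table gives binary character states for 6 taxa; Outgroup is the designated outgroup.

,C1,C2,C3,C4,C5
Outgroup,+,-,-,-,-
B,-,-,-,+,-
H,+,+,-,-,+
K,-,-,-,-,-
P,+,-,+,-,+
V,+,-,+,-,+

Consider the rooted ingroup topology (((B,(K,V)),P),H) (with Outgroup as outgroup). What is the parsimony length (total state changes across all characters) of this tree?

9

Map each character onto (((B,(K,V)),P),H) (rooted by Outgroup) and count the minimum state changes it requires (Fitch parsimony):
C1: 2; C2: 1; C3: 2; C4: 1; C5: 3.
Total tree length = 9.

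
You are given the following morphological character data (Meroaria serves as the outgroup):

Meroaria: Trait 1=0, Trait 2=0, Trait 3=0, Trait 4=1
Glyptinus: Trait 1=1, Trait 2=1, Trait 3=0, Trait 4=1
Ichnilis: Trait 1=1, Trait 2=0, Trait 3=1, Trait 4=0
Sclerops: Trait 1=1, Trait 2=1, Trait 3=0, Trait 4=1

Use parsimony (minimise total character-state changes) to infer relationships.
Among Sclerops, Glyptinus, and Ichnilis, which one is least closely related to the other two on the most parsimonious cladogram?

Character polarity is set by the outgroup: the derived state is whichever differs from the outgroup's state, so for Trait 4 the derived state is '0', and for the remaining characters it is '1'.
All ingroup taxa share the derived state '1' for Trait 1; it defines the ingroup but does not resolve relationships within it.
Trait 2: derived state '1' in Glyptinus and Sclerops only — synapomorphy for {Glyptinus, Sclerops}.
Trait 3 (derived state '1') is unique to Ichnilis (autapomorphy; uninformative for grouping).
Trait 4 (derived state '0') is unique to Ichnilis (autapomorphy; uninformative for grouping).
Most parsimonious ingroup topology: ((Glyptinus,Sclerops),Ichnilis).
Sclerops and Glyptinus share a more recent common ancestor with each other than either does with Ichnilis, so Ichnilis is the least closely related of the three.

Ichnilis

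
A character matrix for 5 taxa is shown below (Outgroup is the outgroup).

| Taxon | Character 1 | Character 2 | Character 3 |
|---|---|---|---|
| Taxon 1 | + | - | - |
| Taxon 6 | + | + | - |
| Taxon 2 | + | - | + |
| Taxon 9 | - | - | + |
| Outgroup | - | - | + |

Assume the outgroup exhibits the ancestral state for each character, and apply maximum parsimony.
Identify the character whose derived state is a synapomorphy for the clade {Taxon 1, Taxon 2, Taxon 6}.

Character polarity is set by the outgroup: the derived state is whichever differs from the outgroup's state, so for Character 3 the derived state is '-', and for the remaining characters it is '+'.
Character 1 (derived state '+') is shared by Taxon 1, Taxon 2, and Taxon 6 — a synapomorphy uniting that clade.
Character 2 (derived state '+') is unique to Taxon 6 (autapomorphy; uninformative for grouping).
Only Taxon 1 and Taxon 6 show the derived state '-' for Character 3, supporting them as a clade.
Most parsimonious ingroup topology: (((Taxon 6,Taxon 1),Taxon 2),Taxon 9).
The clade {Taxon 1, Taxon 2, Taxon 6} is supported by Character 1: its derived state '+' occurs in exactly those taxa and in no other taxon (including the outgroup).

Character 1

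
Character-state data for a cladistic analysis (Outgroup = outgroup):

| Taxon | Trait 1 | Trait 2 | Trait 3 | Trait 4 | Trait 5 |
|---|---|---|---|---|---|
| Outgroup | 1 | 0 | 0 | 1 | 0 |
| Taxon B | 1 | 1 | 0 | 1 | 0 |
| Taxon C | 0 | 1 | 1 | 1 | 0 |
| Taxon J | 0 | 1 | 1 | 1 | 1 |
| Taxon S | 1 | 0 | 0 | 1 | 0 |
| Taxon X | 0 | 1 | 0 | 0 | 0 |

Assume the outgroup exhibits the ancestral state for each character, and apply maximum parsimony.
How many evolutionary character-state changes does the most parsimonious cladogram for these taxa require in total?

5

Character polarity is set by the outgroup: the derived state is whichever differs from the outgroup's state, so for Trait 1, Trait 4 the derived state is '0', and for the remaining characters it is '1'.
Trait 1: derived state '0' in Taxon C, Taxon J, and Taxon X only — synapomorphy for {Taxon C, Taxon J, Taxon X}.
Only Taxon B, Taxon C, Taxon J, and Taxon X show the derived state '1' for Trait 2, supporting them as a clade.
Trait 3: derived state '1' in Taxon C and Taxon J only — synapomorphy for {Taxon C, Taxon J}.
Trait 4: derived state '0' in Taxon X only — an autapomorphy, so it tells us nothing about relationships among taxa.
Trait 5 (derived state '1') is unique to Taxon J (autapomorphy; uninformative for grouping).
Most parsimonious ingroup topology: ((Taxon B,((Taxon C,Taxon J),Taxon X)),Taxon S).
Changes per character on this tree: Trait 1: 1; Trait 2: 1; Trait 3: 1; Trait 4: 1; Trait 5: 1.
Total = 5.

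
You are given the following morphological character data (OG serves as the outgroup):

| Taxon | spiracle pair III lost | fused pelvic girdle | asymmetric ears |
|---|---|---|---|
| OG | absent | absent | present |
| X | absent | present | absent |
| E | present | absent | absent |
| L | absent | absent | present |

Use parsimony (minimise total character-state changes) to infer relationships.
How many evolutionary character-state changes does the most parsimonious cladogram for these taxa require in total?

Character polarity is set by the outgroup: the derived state is whichever differs from the outgroup's state, so for asymmetric ears the derived state is 'absent', and for the remaining characters it is 'present'.
spiracle pair III lost: derived state 'present' in E only — an autapomorphy, so it tells us nothing about relationships among taxa.
fused pelvic girdle: derived state 'present' in X only — an autapomorphy, so it tells us nothing about relationships among taxa.
Only E and X show the derived state 'absent' for asymmetric ears, supporting them as a clade.
Most parsimonious ingroup topology: ((X,E),L).
Changes per character on this tree: spiracle pair III lost: 1; fused pelvic girdle: 1; asymmetric ears: 1.
Total = 3.

3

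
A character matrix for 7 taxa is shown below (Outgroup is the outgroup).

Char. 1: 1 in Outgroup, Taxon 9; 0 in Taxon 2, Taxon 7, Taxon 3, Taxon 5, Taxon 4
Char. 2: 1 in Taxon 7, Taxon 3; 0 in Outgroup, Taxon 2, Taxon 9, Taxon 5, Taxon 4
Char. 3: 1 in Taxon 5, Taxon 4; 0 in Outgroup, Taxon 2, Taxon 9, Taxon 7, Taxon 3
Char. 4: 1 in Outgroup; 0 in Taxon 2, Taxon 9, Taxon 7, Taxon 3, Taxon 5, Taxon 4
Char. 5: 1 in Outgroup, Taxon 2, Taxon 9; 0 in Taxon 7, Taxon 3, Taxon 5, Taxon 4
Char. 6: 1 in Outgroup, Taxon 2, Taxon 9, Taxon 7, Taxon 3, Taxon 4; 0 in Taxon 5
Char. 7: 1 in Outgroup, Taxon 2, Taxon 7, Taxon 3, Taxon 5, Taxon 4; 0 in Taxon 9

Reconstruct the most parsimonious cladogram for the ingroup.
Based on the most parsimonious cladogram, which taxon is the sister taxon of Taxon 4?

Character polarity is set by the outgroup: the derived state is whichever differs from the outgroup's state, so for Char. 1, Char. 4, Char. 5, Char. 6, Char. 7 the derived state is '0', and for the remaining characters it is '1'.
Only Taxon 2, Taxon 3, Taxon 4, Taxon 5, and Taxon 7 show the derived state '0' for Char. 1, supporting them as a clade.
Char. 2 (derived state '1') is shared by Taxon 3 and Taxon 7 — a synapomorphy uniting that clade.
Char. 3: derived state '1' in Taxon 4 and Taxon 5 only — synapomorphy for {Taxon 4, Taxon 5}.
All ingroup taxa share the derived state '0' for Char. 4; it defines the ingroup but does not resolve relationships within it.
Only Taxon 3, Taxon 4, Taxon 5, and Taxon 7 show the derived state '0' for Char. 5, supporting them as a clade.
Char. 6 (derived state '0') is unique to Taxon 5 (autapomorphy; uninformative for grouping).
Char. 7 (derived state '0') is unique to Taxon 9 (autapomorphy; uninformative for grouping).
Most parsimonious ingroup topology: ((Taxon 2,((Taxon 7,Taxon 3),(Taxon 5,Taxon 4))),Taxon 9).
Taxon 4 and Taxon 5 form a cherry on this tree, so they are sister taxa.

Taxon 5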